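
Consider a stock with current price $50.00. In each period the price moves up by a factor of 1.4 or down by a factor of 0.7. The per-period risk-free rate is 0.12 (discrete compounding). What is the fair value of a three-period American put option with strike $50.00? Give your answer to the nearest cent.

Risk-neutral probability p = (1 + 0.12 − 0.7)/(1.4 − 0.7) = 0.4200/0.7000 = 0.6000
Terminal stock prices: S_uuu = 137.2, S_uud = 68.6, S_udd = 34.3, S_ddd = 17.15
Terminal payoffs (K − S): max(-87.2, 0) = 0, max(-18.6, 0) = 0, max(15.7, 0) = 15.7, max(32.85, 0) = 32.85
Node uu (S = 98): continuation = 1/1.12·[0.6000·0.0000 + 0.4000·0.0000] = 0.0000; exercise value = 0.0000 ≤ continuation, so V_uu = 0.0000
Node ud (S = 49): continuation = 1/1.12·[0.6000·0.0000 + 0.4000·15.7000] = 5.6071; exercise value = 1.0000 ≤ continuation, so V_ud = 5.6071
Node dd (S = 24.5): continuation = 1/1.12·[0.6000·15.7000 + 0.4000·32.8500] = 20.1429; exercise value = 25.5000 > continuation, so V_dd = 25.5000 (exercise)
Node u (S = 70): continuation = 1/1.12·[0.6000·0.0000 + 0.4000·5.6071] = 2.0026; exercise value = 0.0000 ≤ continuation, so V_u = 2.0026
Node d (S = 35): continuation = 1/1.12·[0.6000·5.6071 + 0.4000·25.5000] = 12.1110; exercise value = 15.0000 > continuation, so V_d = 15.0000 (exercise)
Node 0 (S = 50): continuation = 1/1.12·[0.6000·2.0026 + 0.4000·15.0000] = 6.4299; exercise value = 0.0000 ≤ continuation, so V_0 = 6.4299

$6.43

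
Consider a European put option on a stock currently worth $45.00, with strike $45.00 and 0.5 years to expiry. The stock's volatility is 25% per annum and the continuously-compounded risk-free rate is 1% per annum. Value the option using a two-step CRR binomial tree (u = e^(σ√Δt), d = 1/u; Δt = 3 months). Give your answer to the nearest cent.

$2.69

CRR parameters: u = e^(σ√Δt) = e^(0.25·√0.25) = 1.1331, d = 1/u = 0.8825
Per-period rate: rΔt = 0.01·0.25 = 0.0025, so R = e^0.0025 = 1.0025
Risk-neutral probability p = (e^0.0025 − 0.8825)/(1.1331 − 0.8825) = 0.1200/0.2507 = 0.4788
Terminal stock prices: S_uu = 57.78, S_ud = 45, S_dd = 35.05
Terminal payoffs (K − S): max(-12.78, 0) = 0, max(0, 0) = 0, max(9.954, 0) = 9.954
Node u (S = 50.99): V_u = e^(−0.0025)·[0.4788·0.0000 + 0.5212·0.0000] = 0.0000
Node d (S = 39.71): V_d = e^(−0.0025)·[0.4788·0.0000 + 0.5212·9.9540] = 5.1753
Node 0 (S = 45): V_0 = e^(−0.0025)·[0.4788·0.0000 + 0.5212·5.1753] = 2.6907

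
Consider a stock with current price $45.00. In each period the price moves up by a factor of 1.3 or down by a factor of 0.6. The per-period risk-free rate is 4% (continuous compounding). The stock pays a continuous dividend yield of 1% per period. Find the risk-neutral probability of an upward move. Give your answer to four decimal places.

p = 0.6149

Per-period risk-free factor R = e^0.04 = 1.0408; dividend-adjusted growth = e^(0.04−0.01) = 1.0305.
Risk-neutral probability p = (1.0305 − 0.6)/(1.3 − 0.6) = 0.4305/0.7000 = 0.6149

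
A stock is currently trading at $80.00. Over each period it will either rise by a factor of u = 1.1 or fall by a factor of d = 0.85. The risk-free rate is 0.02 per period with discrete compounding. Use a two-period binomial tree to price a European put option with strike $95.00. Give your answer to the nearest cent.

Risk-neutral probability p = (1 + 0.02 − 0.85)/(1.1 − 0.85) = 0.1700/0.2500 = 0.6800
Terminal stock prices: S_uu = 96.8, S_ud = 74.8, S_dd = 57.8
Terminal payoffs (K − S): max(-1.8, 0) = 0, max(20.2, 0) = 20.2, max(37.2, 0) = 37.2
Node u (S = 88): V_u = 1/1.02·[0.6800·0.0000 + 0.3200·20.2000] = 6.3373
Node d (S = 68): V_d = 1/1.02·[0.6800·20.2000 + 0.3200·37.2000] = 25.1373
Node 0 (S = 80): V_0 = 1/1.02·[0.6800·6.3373 + 0.3200·25.1373] = 12.1110

$12.11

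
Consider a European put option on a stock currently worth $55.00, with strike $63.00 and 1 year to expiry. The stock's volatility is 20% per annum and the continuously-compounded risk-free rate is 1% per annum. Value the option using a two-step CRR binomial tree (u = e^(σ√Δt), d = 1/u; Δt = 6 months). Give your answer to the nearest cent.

CRR parameters: u = e^(σ√Δt) = e^(0.2·√0.5) = 1.1519, d = 1/u = 0.8681
Per-period rate: rΔt = 0.01·0.5 = 0.005, so R = e^0.005 = 1.0050
Risk-neutral probability p = (e^0.005 − 0.8681)/(1.1519 − 0.8681) = 0.1369/0.2838 = 0.4824
Terminal stock prices: S_uu = 72.98, S_ud = 55, S_dd = 41.45
Terminal payoffs (K − S): max(-9.979, 0) = 0, max(8, 0) = 8, max(21.55, 0) = 21.55
Node u (S = 63.36): V_u = e^(−0.005)·[0.4824·0.0000 + 0.5176·8.0000] = 4.1204
Node d (S = 47.75): V_d = e^(−0.005)·[0.4824·8.0000 + 0.5176·21.5499] = 14.9390
Node 0 (S = 55): V_0 = e^(−0.005)·[0.4824·4.1204 + 0.5176·14.9390] = 9.6720

$9.67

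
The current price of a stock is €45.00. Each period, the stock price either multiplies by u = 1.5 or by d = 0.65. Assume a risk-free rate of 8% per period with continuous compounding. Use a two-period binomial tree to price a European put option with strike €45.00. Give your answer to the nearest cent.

Risk-neutral probability p = (e^0.08 − 0.65)/(1.5 − 0.65) = 0.4333/0.8500 = 0.5097
Terminal stock prices: S_uu = 101.2, S_ud = 43.88, S_dd = 19.01
Terminal payoffs (K − S): max(-56.25, 0) = 0, max(1.125, 0) = 1.125, max(25.99, 0) = 25.99
Node u (S = 67.5): V_u = e^(−0.08)·[0.5097·0.0000 + 0.4903·1.1250] = 0.5091
Node d (S = 29.25): V_d = e^(−0.08)·[0.5097·1.1250 + 0.4903·25.9875] = 12.2902
Node 0 (S = 45): V_0 = e^(−0.08)·[0.5097·0.5091 + 0.4903·12.2902] = 5.8016

€5.80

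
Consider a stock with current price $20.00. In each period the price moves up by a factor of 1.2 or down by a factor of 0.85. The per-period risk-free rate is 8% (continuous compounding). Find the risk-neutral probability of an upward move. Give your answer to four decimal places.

Risk-neutral probability p = (e^0.08 − 0.85)/(1.2 − 0.85) = 0.2333/0.3500 = 0.6665

p = 0.6665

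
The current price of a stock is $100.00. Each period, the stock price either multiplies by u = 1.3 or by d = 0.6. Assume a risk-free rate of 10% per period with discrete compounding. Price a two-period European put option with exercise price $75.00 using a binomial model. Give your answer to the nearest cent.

$2.63

Risk-neutral probability p = (1 + 0.1 − 0.6)/(1.3 − 0.6) = 0.5000/0.7000 = 0.7143
Terminal stock prices: S_uu = 169, S_ud = 78, S_dd = 36
Terminal payoffs (K − S): max(-94, 0) = 0, max(-3, 0) = 0, max(39, 0) = 39
Node u (S = 130): V_u = 1/1.1·[0.7143·0.0000 + 0.2857·0.0000] = 0.0000
Node d (S = 60): V_d = 1/1.1·[0.7143·0.0000 + 0.2857·39.0000] = 10.1299
Node 0 (S = 100): V_0 = 1/1.1·[0.7143·0.0000 + 0.2857·10.1299] = 2.6311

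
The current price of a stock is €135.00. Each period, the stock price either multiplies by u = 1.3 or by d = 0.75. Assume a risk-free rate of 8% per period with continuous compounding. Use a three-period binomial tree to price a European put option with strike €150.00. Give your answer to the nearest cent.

Risk-neutral probability p = (e^0.08 − 0.75)/(1.3 − 0.75) = 0.3333/0.5500 = 0.6060
Terminal stock prices: S_uuu = 296.6, S_uud = 171.1, S_udd = 98.72, S_ddd = 56.95
Terminal payoffs (K − S): max(-146.6, 0) = 0, max(-21.11, 0) = 0, max(51.28, 0) = 51.28, max(93.05, 0) = 93.05
Node uu (S = 228.2): V_uu = e^(−0.08)·[0.6060·0.0000 + 0.3940·0.0000] = 0.0000
Node ud (S = 131.6): V_ud = e^(−0.08)·[0.6060·0.0000 + 0.3940·51.2812] = 18.6525
Node dd (S = 75.94): V_dd = e^(−0.08)·[0.6060·51.2812 + 0.3940·93.0469] = 62.5300
Node u (S = 175.5): V_u = e^(−0.08)·[0.6060·0.0000 + 0.3940·18.6525] = 6.7845
Node d (S = 101.2): V_d = e^(−0.08)·[0.6060·18.6525 + 0.3940·62.5300] = 33.1780
Node 0 (S = 135): V_0 = e^(−0.08)·[0.6060·6.7845 + 0.3940·33.1780] = 15.8629

€15.86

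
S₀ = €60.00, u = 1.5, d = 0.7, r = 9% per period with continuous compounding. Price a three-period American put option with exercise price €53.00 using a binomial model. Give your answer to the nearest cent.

Risk-neutral probability p = (e^0.09 − 0.7)/(1.5 − 0.7) = 0.3942/0.8000 = 0.4927
Terminal stock prices: S_uuu = 202.5, S_uud = 94.5, S_udd = 44.1, S_ddd = 20.58
Terminal payoffs (K − S): max(-149.5, 0) = 0, max(-41.5, 0) = 0, max(8.9, 0) = 8.9, max(32.42, 0) = 32.42
Node uu (S = 135): continuation = e^(−0.09)·[0.4927·0.0000 + 0.5073·0.0000] = 0.0000; exercise value = 0.0000 ≤ continuation, so V_uu = 0.0000
Node ud (S = 63): continuation = e^(−0.09)·[0.4927·0.0000 + 0.5073·8.9000] = 4.1262; exercise value = 0.0000 ≤ continuation, so V_ud = 4.1262
Node dd (S = 29.4): continuation = e^(−0.09)·[0.4927·8.9000 + 0.5073·32.4200] = 19.0384; exercise value = 23.6000 > continuation, so V_dd = 23.6000 (exercise)
Node u (S = 90): continuation = e^(−0.09)·[0.4927·0.0000 + 0.5073·4.1262] = 1.9130; exercise value = 0.0000 ≤ continuation, so V_u = 1.9130
Node d (S = 42): continuation = e^(−0.09)·[0.4927·4.1262 + 0.5073·23.6000] = 12.7995; exercise value = 11.0000 ≤ continuation, so V_d = 12.7995
Node 0 (S = 60): continuation = e^(−0.09)·[0.4927·1.9130 + 0.5073·12.7995] = 6.7956; exercise value = 0.0000 ≤ continuation, so V_0 = 6.7956

€6.80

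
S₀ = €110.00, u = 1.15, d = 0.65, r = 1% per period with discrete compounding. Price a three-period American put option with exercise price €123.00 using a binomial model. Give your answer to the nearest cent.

Risk-neutral probability p = (1 + 0.01 − 0.65)/(1.15 − 0.65) = 0.3600/0.5000 = 0.7200
Terminal stock prices: S_uuu = 167.3, S_uud = 94.56, S_udd = 53.45, S_ddd = 30.21
Terminal payoffs (K − S): max(-44.3, 0) = 0, max(28.44, 0) = 28.44, max(69.55, 0) = 69.55, max(92.79, 0) = 92.79
Node uu (S = 145.5): continuation = 1/1.01·[0.7200·0.0000 + 0.2800·28.4413] = 7.8847; exercise value = 0.0000 ≤ continuation, so V_uu = 7.8847
Node ud (S = 82.22): continuation = 1/1.01·[0.7200·28.4413 + 0.2800·69.5538] = 39.5572; exercise value = 40.7750 > continuation, so V_ud = 40.7750 (exercise)
Node dd (S = 46.48): continuation = 1/1.01·[0.7200·69.5538 + 0.2800·92.7912] = 75.3072; exercise value = 76.5250 > continuation, so V_dd = 76.5250 (exercise)
Node u (S = 126.5): continuation = 1/1.01·[0.7200·7.8847 + 0.2800·40.7750] = 16.9247; exercise value = 0.0000 ≤ continuation, so V_u = 16.9247
Node d (S = 71.5): continuation = 1/1.01·[0.7200·40.7750 + 0.2800·76.5250] = 50.2822; exercise value = 51.5000 > continuation, so V_d = 51.5000 (exercise)
Node 0 (S = 110): continuation = 1/1.01·[0.7200·16.9247 + 0.2800·51.5000] = 26.3424; exercise value = 13.0000 ≤ continuation, so V_0 = 26.3424

€26.34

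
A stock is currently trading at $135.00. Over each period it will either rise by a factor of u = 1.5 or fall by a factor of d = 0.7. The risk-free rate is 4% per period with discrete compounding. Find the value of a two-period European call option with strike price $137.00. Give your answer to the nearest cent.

Risk-neutral probability p = (1 + 0.04 − 0.7)/(1.5 − 0.7) = 0.3400/0.8000 = 0.4250
Terminal stock prices: S_uu = 303.8, S_ud = 141.8, S_dd = 66.15
Terminal payoffs (S − K): max(166.8, 0) = 166.8, max(4.75, 0) = 4.75, max(-70.85, 0) = 0
Node u (S = 202.5): V_u = 1/1.04·[0.4250·166.7500 + 0.5750·4.7500] = 70.7692
Node d (S = 94.5): V_d = 1/1.04·[0.4250·4.7500 + 0.5750·0.0000] = 1.9411
Node 0 (S = 135): V_0 = 1/1.04·[0.4250·70.7692 + 0.5750·1.9411] = 29.9933

$29.99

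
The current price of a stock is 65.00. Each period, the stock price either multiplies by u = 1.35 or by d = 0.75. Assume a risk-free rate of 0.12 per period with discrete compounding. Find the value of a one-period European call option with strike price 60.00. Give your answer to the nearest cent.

Risk-neutral probability p = (1 + 0.12 − 0.75)/(1.35 − 0.75) = 0.3700/0.6000 = 0.6167
Terminal stock prices: S_u = 87.75, S_d = 48.75
Terminal payoffs (S − K): max(27.75, 0) = 27.75, max(-11.25, 0) = 0
Node 0 (S = 65): V_0 = 1/1.12·[0.6167·27.7500 + 0.3833·0.0000] = 15.2790

15.28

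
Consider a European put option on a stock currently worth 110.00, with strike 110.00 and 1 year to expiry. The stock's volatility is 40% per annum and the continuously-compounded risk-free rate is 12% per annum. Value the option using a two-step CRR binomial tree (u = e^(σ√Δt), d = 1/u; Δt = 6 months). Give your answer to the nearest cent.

9.01

CRR parameters: u = e^(σ√Δt) = e^(0.4·√0.5) = 1.3269, d = 1/u = 0.7536
Per-period rate: rΔt = 0.12·0.5 = 0.06, so R = e^0.06 = 1.0618
Risk-neutral probability p = (e^0.06 − 0.7536)/(1.3269 − 0.7536) = 0.3082/0.5733 = 0.5376
Terminal stock prices: S_uu = 193.7, S_ud = 110, S_dd = 62.48
Terminal payoffs (K − S): max(-83.67, 0) = 0, max(0, 0) = 0, max(47.52, 0) = 47.52
Node u (S = 146): V_u = e^(−0.06)·[0.5376·0.0000 + 0.4624·0.0000] = 0.0000
Node d (S = 82.9): V_d = e^(−0.06)·[0.5376·0.0000 + 0.4624·47.5232] = 20.6939
Node 0 (S = 110): V_0 = e^(−0.06)·[0.5376·0.0000 + 0.4624·20.6939] = 9.0111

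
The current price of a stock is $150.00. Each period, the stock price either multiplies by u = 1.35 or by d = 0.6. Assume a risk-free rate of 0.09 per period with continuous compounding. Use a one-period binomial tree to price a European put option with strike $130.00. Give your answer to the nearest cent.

$12.47

Risk-neutral probability p = (e^0.09 − 0.6)/(1.35 − 0.6) = 0.4942/0.7500 = 0.6589
Terminal stock prices: S_u = 202.5, S_d = 90
Terminal payoffs (K − S): max(-72.5, 0) = 0, max(40, 0) = 40
Node 0 (S = 150): V_0 = e^(−0.09)·[0.6589·0.0000 + 0.3411·40.0000] = 12.4697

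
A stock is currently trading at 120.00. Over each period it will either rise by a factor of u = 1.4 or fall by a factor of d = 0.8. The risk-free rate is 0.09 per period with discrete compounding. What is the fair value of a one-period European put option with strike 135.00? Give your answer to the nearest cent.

Risk-neutral probability p = (1 + 0.09 − 0.8)/(1.4 − 0.8) = 0.2900/0.6000 = 0.4833
Terminal stock prices: S_u = 168, S_d = 96
Terminal payoffs (K − S): max(-33, 0) = 0, max(39, 0) = 39
Node 0 (S = 120): V_0 = 1/1.09·[0.4833·0.0000 + 0.5167·39.0000] = 18.4862

18.49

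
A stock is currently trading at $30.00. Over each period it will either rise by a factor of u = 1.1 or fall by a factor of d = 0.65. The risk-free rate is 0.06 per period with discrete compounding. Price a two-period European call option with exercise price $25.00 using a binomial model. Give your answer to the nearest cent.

$8.35

Risk-neutral probability p = (1 + 0.06 − 0.65)/(1.1 − 0.65) = 0.4100/0.4500 = 0.9111
Terminal stock prices: S_uu = 36.3, S_ud = 21.45, S_dd = 12.68
Terminal payoffs (S − K): max(11.3, 0) = 11.3, max(-3.55, 0) = 0, max(-12.32, 0) = 0
Node u (S = 33): V_u = 1/1.06·[0.9111·11.3000 + 0.0889·0.0000] = 9.7128
Node d (S = 19.5): V_d = 1/1.06·[0.9111·0.0000 + 0.0889·0.0000] = 0.0000
Node 0 (S = 30): V_0 = 1/1.06·[0.9111·9.7128 + 0.0889·0.0000] = 8.3485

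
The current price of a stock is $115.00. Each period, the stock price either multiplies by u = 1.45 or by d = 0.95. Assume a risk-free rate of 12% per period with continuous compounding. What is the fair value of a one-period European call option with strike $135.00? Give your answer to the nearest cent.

$10.00

Risk-neutral probability p = (e^0.12 − 0.95)/(1.45 − 0.95) = 0.1775/0.5000 = 0.3550
Terminal stock prices: S_u = 166.8, S_d = 109.2
Terminal payoffs (S − K): max(31.75, 0) = 31.75, max(-25.75, 0) = 0
Node 0 (S = 115): V_0 = e^(−0.12)·[0.3550·31.7500 + 0.6450·0.0000] = 9.9965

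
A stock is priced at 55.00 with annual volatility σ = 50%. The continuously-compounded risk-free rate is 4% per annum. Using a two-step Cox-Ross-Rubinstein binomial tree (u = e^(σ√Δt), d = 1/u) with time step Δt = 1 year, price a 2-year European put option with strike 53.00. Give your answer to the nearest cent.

10.29

CRR parameters: u = e^(σ√Δt) = e^(0.5·√1) = 1.6487, d = 1/u = 0.6065
Per-period rate: rΔt = 0.04·1 = 0.04, so R = e^0.04 = 1.0408
Risk-neutral probability p = (e^0.04 − 0.6065)/(1.6487 − 0.6065) = 0.4343/1.0422 = 0.4167
Terminal stock prices: S_uu = 149.5, S_ud = 55, S_dd = 20.23
Terminal payoffs (K − S): max(-96.51, 0) = 0, max(-2, 0) = 0, max(32.77, 0) = 32.77
Node u (S = 90.68): V_u = e^(−0.04)·[0.4167·0.0000 + 0.5833·0.0000] = 0.0000
Node d (S = 33.36): V_d = e^(−0.04)·[0.4167·0.0000 + 0.5833·32.7666] = 18.3634
Node 0 (S = 55): V_0 = e^(−0.04)·[0.4167·0.0000 + 0.5833·18.3634] = 10.2914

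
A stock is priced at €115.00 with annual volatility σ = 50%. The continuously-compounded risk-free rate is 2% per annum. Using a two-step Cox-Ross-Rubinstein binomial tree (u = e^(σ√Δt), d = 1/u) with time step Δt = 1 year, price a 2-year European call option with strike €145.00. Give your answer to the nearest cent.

€25.37

CRR parameters: u = e^(σ√Δt) = e^(0.5·√1) = 1.6487, d = 1/u = 0.6065
Per-period rate: rΔt = 0.02·1 = 0.02, so R = e^0.02 = 1.0202
Risk-neutral probability p = (e^0.02 − 0.6065)/(1.6487 − 0.6065) = 0.4137/1.0422 = 0.3969
Terminal stock prices: S_uu = 312.6, S_ud = 115, S_dd = 42.31
Terminal payoffs (S − K): max(167.6, 0) = 167.6, max(-30, 0) = 0, max(-102.7, 0) = 0
Node u (S = 189.6): V_u = e^(−0.02)·[0.3969·167.6024 + 0.6031·0.0000] = 65.2082
Node d (S = 69.75): V_d = e^(−0.02)·[0.3969·0.0000 + 0.6031·0.0000] = 0.0000
Node 0 (S = 115): V_0 = e^(−0.02)·[0.3969·65.2082 + 0.6031·0.0000] = 25.3702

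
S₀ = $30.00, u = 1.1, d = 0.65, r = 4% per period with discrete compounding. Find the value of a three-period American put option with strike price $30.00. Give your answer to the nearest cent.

$2.83

Risk-neutral probability p = (1 + 0.04 − 0.65)/(1.1 − 0.65) = 0.3900/0.4500 = 0.8667
Terminal stock prices: S_uuu = 39.93, S_uud = 23.6, S_udd = 13.94, S_ddd = 8.239
Terminal payoffs (K − S): max(-9.93, 0) = 0, max(6.405, 0) = 6.405, max(16.06, 0) = 16.06, max(21.76, 0) = 21.76
Node uu (S = 36.3): continuation = 1/1.04·[0.8667·0.0000 + 0.1333·6.4050] = 0.8212; exercise value = 0.0000 ≤ continuation, so V_uu = 0.8212
Node ud (S = 21.45): continuation = 1/1.04·[0.8667·6.4050 + 0.1333·16.0575] = 7.3962; exercise value = 8.5500 > continuation, so V_ud = 8.5500 (exercise)
Node dd (S = 12.68): continuation = 1/1.04·[0.8667·16.0575 + 0.1333·21.7613] = 16.1712; exercise value = 17.3250 > continuation, so V_dd = 17.3250 (exercise)
Node u (S = 33): continuation = 1/1.04·[0.8667·0.8212 + 0.1333·8.5500] = 1.7804; exercise value = 0.0000 ≤ continuation, so V_u = 1.7804
Node d (S = 19.5): continuation = 1/1.04·[0.8667·8.5500 + 0.1333·17.3250] = 9.3462; exercise value = 10.5000 > continuation, so V_d = 10.5000 (exercise)
Node 0 (S = 30): continuation = 1/1.04·[0.8667·1.7804 + 0.1333·10.5000] = 2.8299; exercise value = 0.0000 ≤ continuation, so V_0 = 2.8299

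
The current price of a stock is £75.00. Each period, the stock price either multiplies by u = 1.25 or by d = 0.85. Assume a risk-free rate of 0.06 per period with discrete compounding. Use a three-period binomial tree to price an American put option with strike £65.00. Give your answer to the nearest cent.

Risk-neutral probability p = (1 + 0.06 − 0.85)/(1.25 − 0.85) = 0.2100/0.4000 = 0.5250
Terminal stock prices: S_uuu = 146.5, S_uud = 99.61, S_udd = 67.73, S_ddd = 46.06
Terminal payoffs (K − S): max(-81.48, 0) = 0, max(-34.61, 0) = 0, max(-2.734, 0) = 0, max(18.94, 0) = 18.94
Node uu (S = 117.2): continuation = 1/1.06·[0.5250·0.0000 + 0.4750·0.0000] = 0.0000; exercise value = 0.0000 ≤ continuation, so V_uu = 0.0000
Node ud (S = 79.69): continuation = 1/1.06·[0.5250·0.0000 + 0.4750·0.0000] = 0.0000; exercise value = 0.0000 ≤ continuation, so V_ud = 0.0000
Node dd (S = 54.19): continuation = 1/1.06·[0.5250·0.0000 + 0.4750·18.9406] = 8.4875; exercise value = 10.8125 > continuation, so V_dd = 10.8125 (exercise)
Node u (S = 93.75): continuation = 1/1.06·[0.5250·0.0000 + 0.4750·0.0000] = 0.0000; exercise value = 0.0000 ≤ continuation, so V_u = 0.0000
Node d (S = 63.75): continuation = 1/1.06·[0.5250·0.0000 + 0.4750·10.8125] = 4.8452; exercise value = 1.2500 ≤ continuation, so V_d = 4.8452
Node 0 (S = 75): continuation = 1/1.06·[0.5250·0.0000 + 0.4750·4.8452] = 2.1712; exercise value = 0.0000 ≤ continuation, so V_0 = 2.1712

£2.17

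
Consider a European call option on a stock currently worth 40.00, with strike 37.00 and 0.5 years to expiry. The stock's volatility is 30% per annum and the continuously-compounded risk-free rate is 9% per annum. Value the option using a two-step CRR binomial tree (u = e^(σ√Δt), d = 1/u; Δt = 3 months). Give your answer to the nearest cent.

6.13

CRR parameters: u = e^(σ√Δt) = e^(0.3·√0.25) = 1.1618, d = 1/u = 0.8607
Per-period rate: rΔt = 0.09·0.25 = 0.0225, so R = e^0.0225 = 1.0228
Risk-neutral probability p = (e^0.0225 − 0.8607)/(1.1618 − 0.8607) = 0.1620/0.3011 = 0.5381
Terminal stock prices: S_uu = 53.99, S_ud = 40, S_dd = 29.63
Terminal payoffs (S − K): max(16.99, 0) = 16.99, max(3, 0) = 3, max(-7.367, 0) = 0
Node u (S = 46.47): V_u = e^(−0.0225)·[0.5381·16.9944 + 0.4619·3.0000] = 10.2966
Node d (S = 34.43): V_d = e^(−0.0225)·[0.5381·3.0000 + 0.4619·0.0000] = 1.5785
Node 0 (S = 40): V_0 = e^(−0.0225)·[0.5381·10.2966 + 0.4619·1.5785] = 6.1305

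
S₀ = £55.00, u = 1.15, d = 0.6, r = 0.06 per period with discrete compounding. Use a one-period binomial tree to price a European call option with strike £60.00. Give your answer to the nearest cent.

Risk-neutral probability p = (1 + 0.06 − 0.6)/(1.15 − 0.6) = 0.4600/0.5500 = 0.8364
Terminal stock prices: S_u = 63.25, S_d = 33
Terminal payoffs (S − K): max(3.25, 0) = 3.25, max(-27, 0) = 0
Node 0 (S = 55): V_0 = 1/1.06·[0.8364·3.2500 + 0.1636·0.0000] = 2.5643

£2.56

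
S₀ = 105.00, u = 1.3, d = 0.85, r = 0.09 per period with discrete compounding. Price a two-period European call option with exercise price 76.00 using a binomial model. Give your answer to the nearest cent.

41.06

Risk-neutral probability p = (1 + 0.09 − 0.85)/(1.3 − 0.85) = 0.2400/0.4500 = 0.5333
Terminal stock prices: S_uu = 177.5, S_ud = 116, S_dd = 75.86
Terminal payoffs (S − K): max(101.5, 0) = 101.5, max(40.02, 0) = 40.02, max(-0.1375, 0) = 0
Node u (S = 136.5): V_u = 1/1.09·[0.5333·101.4500 + 0.4667·40.0250] = 66.7752
Node d (S = 89.25): V_d = 1/1.09·[0.5333·40.0250 + 0.4667·0.0000] = 19.5841
Node 0 (S = 105): V_0 = 1/1.09·[0.5333·66.7752 + 0.4667·19.5841] = 41.0575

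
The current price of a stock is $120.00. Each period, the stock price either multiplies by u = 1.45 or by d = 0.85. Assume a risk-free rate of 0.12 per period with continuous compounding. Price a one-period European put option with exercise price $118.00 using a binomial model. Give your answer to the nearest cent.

Risk-neutral probability p = (e^0.12 − 0.85)/(1.45 − 0.85) = 0.2775/0.6000 = 0.4625
Terminal stock prices: S_u = 174, S_d = 102
Terminal payoffs (K − S): max(-56, 0) = 0, max(16, 0) = 16
Node 0 (S = 120): V_0 = e^(−0.12)·[0.4625·0.0000 + 0.5375·16.0000] = 7.6276

$7.63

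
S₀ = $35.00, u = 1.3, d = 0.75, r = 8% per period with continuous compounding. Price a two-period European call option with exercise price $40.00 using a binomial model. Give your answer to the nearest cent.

$5.99

Risk-neutral probability p = (e^0.08 − 0.75)/(1.3 − 0.75) = 0.3333/0.5500 = 0.6060
Terminal stock prices: S_uu = 59.15, S_ud = 34.12, S_dd = 19.69
Terminal payoffs (S − K): max(19.15, 0) = 19.15, max(-5.875, 0) = 0, max(-20.31, 0) = 0
Node u (S = 45.5): V_u = e^(−0.08)·[0.6060·19.1500 + 0.3940·0.0000] = 10.7123
Node d (S = 26.25): V_d = e^(−0.08)·[0.6060·0.0000 + 0.3940·0.0000] = 0.0000
Node 0 (S = 35): V_0 = e^(−0.08)·[0.6060·10.7123 + 0.3940·0.0000] = 5.9923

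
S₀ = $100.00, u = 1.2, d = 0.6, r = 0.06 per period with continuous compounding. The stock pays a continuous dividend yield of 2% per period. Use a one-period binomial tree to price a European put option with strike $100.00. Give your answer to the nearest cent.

$9.99

Per-period risk-free factor R = e^0.06 = 1.0618; dividend-adjusted growth = e^(0.06−0.02) = 1.0408.
Risk-neutral probability p = (1.0408 − 0.6)/(1.2 − 0.6) = 0.4408/0.6000 = 0.7347
Terminal stock prices: S_u = 120, S_d = 60
Terminal payoffs (K − S): max(-20, 0) = 0, max(40, 0) = 40
Node 0 (S = 100): V_0 = e^(−0.06)·[0.7347·0.0000 + 0.2653·40.0000] = 9.9946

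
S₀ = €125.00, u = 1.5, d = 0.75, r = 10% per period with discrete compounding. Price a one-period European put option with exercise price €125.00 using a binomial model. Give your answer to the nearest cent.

Risk-neutral probability p = (1 + 0.1 − 0.75)/(1.5 − 0.75) = 0.3500/0.7500 = 0.4667
Terminal stock prices: S_u = 187.5, S_d = 93.75
Terminal payoffs (K − S): max(-62.5, 0) = 0, max(31.25, 0) = 31.25
Node 0 (S = 125): V_0 = 1/1.1·[0.4667·0.0000 + 0.5333·31.2500] = 15.1515

€15.15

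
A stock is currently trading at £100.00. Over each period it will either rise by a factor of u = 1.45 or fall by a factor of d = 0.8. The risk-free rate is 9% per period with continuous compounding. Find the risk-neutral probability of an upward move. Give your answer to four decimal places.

Risk-neutral probability p = (e^0.09 − 0.8)/(1.45 − 0.8) = 0.2942/0.6500 = 0.4526

p = 0.4526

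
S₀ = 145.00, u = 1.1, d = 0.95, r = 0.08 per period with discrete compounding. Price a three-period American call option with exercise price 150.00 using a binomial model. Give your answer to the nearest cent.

Risk-neutral probability p = (1 + 0.08 − 0.95)/(1.1 − 0.95) = 0.1300/0.1500 = 0.8667
Terminal stock prices: S_uuu = 193, S_uud = 166.7, S_udd = 143.9, S_ddd = 124.3
Terminal payoffs (S − K): max(43, 0) = 43, max(16.68, 0) = 16.68, max(-6.051, 0) = 0, max(-25.68, 0) = 0
Node uu (S = 175.5): continuation = 1/1.08·[0.8667·42.9950 + 0.1333·16.6775] = 36.5611; exercise value = 25.4500 ≤ continuation, so V_uu = 36.5611
Node ud (S = 151.5): continuation = 1/1.08·[0.8667·16.6775 + 0.1333·0.0000] = 13.3832; exercise value = 1.5250 ≤ continuation, so V_ud = 13.3832
Node dd (S = 130.9): continuation = 1/1.08·[0.8667·0.0000 + 0.1333·0.0000] = 0.0000; exercise value = 0.0000 ≤ continuation, so V_dd = 0.0000
Node u (S = 159.5): continuation = 1/1.08·[0.8667·36.5611 + 0.1333·13.3832] = 30.9914; exercise value = 9.5000 ≤ continuation, so V_u = 30.9914
Node d (S = 137.8): continuation = 1/1.08·[0.8667·13.3832 + 0.1333·0.0000] = 10.7396; exercise value = 0.0000 ≤ continuation, so V_d = 10.7396
Node 0 (S = 145): continuation = 1/1.08·[0.8667·30.9914 + 0.1333·10.7396] = 26.1955; exercise value = 0.0000 ≤ continuation, so V_0 = 26.1955

26.20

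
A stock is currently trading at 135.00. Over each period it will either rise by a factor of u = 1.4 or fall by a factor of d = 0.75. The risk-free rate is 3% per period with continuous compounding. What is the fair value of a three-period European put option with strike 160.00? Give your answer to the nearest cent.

Risk-neutral probability p = (e^0.03 − 0.75)/(1.4 − 0.75) = 0.2805/0.6500 = 0.4315
Terminal stock prices: S_uuu = 370.4, S_uud = 198.4, S_udd = 106.3, S_ddd = 56.95
Terminal payoffs (K − S): max(-210.4, 0) = 0, max(-38.45, 0) = 0, max(53.69, 0) = 53.69, max(103, 0) = 103
Node uu (S = 264.6): V_uu = e^(−0.03)·[0.4315·0.0000 + 0.5685·0.0000] = 0.0000
Node ud (S = 141.8): V_ud = e^(−0.03)·[0.4315·0.0000 + 0.5685·53.6875] = 29.6209
Node dd (S = 75.94): V_dd = e^(−0.03)·[0.4315·53.6875 + 0.5685·103.0469] = 79.3338
Node u (S = 189): V_u = e^(−0.03)·[0.4315·0.0000 + 0.5685·29.6209] = 16.3427
Node d (S = 101.2): V_d = e^(−0.03)·[0.4315·29.6209 + 0.5685·79.3338] = 56.1735
Node 0 (S = 135): V_0 = e^(−0.03)·[0.4315·16.3427 + 0.5685·56.1735] = 37.8355

37.84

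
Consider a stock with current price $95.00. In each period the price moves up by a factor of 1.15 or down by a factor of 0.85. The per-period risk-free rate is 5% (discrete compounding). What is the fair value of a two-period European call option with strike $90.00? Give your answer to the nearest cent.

$15.52

Risk-neutral probability p = (1 + 0.05 − 0.85)/(1.15 − 0.85) = 0.2000/0.3000 = 0.6667
Terminal stock prices: S_uu = 125.6, S_ud = 92.86, S_dd = 68.64
Terminal payoffs (S − K): max(35.64, 0) = 35.64, max(2.862, 0) = 2.862, max(-21.36, 0) = 0
Node u (S = 109.2): V_u = 1/1.05·[0.6667·35.6375 + 0.3333·2.8625] = 23.5357
Node d (S = 80.75): V_d = 1/1.05·[0.6667·2.8625 + 0.3333·0.0000] = 1.8175
Node 0 (S = 95): V_0 = 1/1.05·[0.6667·23.5357 + 0.3333·1.8175] = 15.5203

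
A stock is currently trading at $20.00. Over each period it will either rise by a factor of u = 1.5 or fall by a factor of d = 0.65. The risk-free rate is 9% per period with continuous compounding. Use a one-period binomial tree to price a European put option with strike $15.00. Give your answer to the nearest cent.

$0.87

Risk-neutral probability p = (e^0.09 − 0.65)/(1.5 − 0.65) = 0.4442/0.8500 = 0.5226
Terminal stock prices: S_u = 30, S_d = 13
Terminal payoffs (K − S): max(-15, 0) = 0, max(2, 0) = 2
Node 0 (S = 20): V_0 = e^(−0.09)·[0.5226·0.0000 + 0.4774·2.0000] = 0.8727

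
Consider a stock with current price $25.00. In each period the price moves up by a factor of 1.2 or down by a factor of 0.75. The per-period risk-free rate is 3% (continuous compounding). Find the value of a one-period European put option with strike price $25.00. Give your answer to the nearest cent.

$2.29

Risk-neutral probability p = (e^0.03 − 0.75)/(1.2 − 0.75) = 0.2805/0.4500 = 0.6232
Terminal stock prices: S_u = 30, S_d = 18.75
Terminal payoffs (K − S): max(-5, 0) = 0, max(6.25, 0) = 6.25
Node 0 (S = 25): V_0 = e^(−0.03)·[0.6232·0.0000 + 0.3768·6.2500] = 2.2852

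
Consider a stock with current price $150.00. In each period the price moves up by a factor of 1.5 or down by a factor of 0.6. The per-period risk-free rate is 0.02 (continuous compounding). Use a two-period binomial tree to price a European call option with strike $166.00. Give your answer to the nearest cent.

$35.92

Risk-neutral probability p = (e^0.02 − 0.6)/(1.5 − 0.6) = 0.4202/0.9000 = 0.4669
Terminal stock prices: S_uu = 337.5, S_ud = 135, S_dd = 54
Terminal payoffs (S − K): max(171.5, 0) = 171.5, max(-31, 0) = 0, max(-112, 0) = 0
Node u (S = 225): V_u = e^(−0.02)·[0.4669·171.5000 + 0.5331·0.0000] = 78.4862
Node d (S = 90): V_d = e^(−0.02)·[0.4669·0.0000 + 0.5331·0.0000] = 0.0000
Node 0 (S = 150): V_0 = e^(−0.02)·[0.4669·78.4862 + 0.5331·0.0000] = 35.9188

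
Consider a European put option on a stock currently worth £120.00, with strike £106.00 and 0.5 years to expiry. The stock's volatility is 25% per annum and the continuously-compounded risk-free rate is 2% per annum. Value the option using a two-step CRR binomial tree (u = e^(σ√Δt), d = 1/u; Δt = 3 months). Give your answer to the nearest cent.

£3.25

CRR parameters: u = e^(σ√Δt) = e^(0.25·√0.25) = 1.1331, d = 1/u = 0.8825
Per-period rate: rΔt = 0.02·0.25 = 0.005, so R = e^0.005 = 1.0050
Risk-neutral probability p = (e^0.005 − 0.8825)/(1.1331 − 0.8825) = 0.1225/0.2507 = 0.4888
Terminal stock prices: S_uu = 154.1, S_ud = 120, S_dd = 93.46
Terminal payoffs (K − S): max(-48.08, 0) = 0, max(-14, 0) = 0, max(12.54, 0) = 12.54
Node u (S = 136): V_u = e^(−0.005)·[0.4888·0.0000 + 0.5112·0.0000] = 0.0000
Node d (S = 105.9): V_d = e^(−0.005)·[0.4888·0.0000 + 0.5112·12.5439] = 6.3806
Node 0 (S = 120): V_0 = e^(−0.005)·[0.4888·0.0000 + 0.5112·6.3806] = 3.2456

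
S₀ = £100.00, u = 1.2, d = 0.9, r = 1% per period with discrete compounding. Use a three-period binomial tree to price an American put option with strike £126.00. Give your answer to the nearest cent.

£26.69

Risk-neutral probability p = (1 + 0.01 − 0.9)/(1.2 − 0.9) = 0.1100/0.3000 = 0.3667
Terminal stock prices: S_uuu = 172.8, S_uud = 129.6, S_udd = 97.2, S_ddd = 72.9
Terminal payoffs (K − S): max(-46.8, 0) = 0, max(-3.6, 0) = 0, max(28.8, 0) = 28.8, max(53.1, 0) = 53.1
Node uu (S = 144): continuation = 1/1.01·[0.3667·0.0000 + 0.6333·0.0000] = 0.0000; exercise value = 0.0000 ≤ continuation, so V_uu = 0.0000
Node ud (S = 108): continuation = 1/1.01·[0.3667·0.0000 + 0.6333·28.8000] = 18.0594; exercise value = 18.0000 ≤ continuation, so V_ud = 18.0594
Node dd (S = 81): continuation = 1/1.01·[0.3667·28.8000 + 0.6333·53.1000] = 43.7525; exercise value = 45.0000 > continuation, so V_dd = 45.0000 (exercise)
Node u (S = 120): continuation = 1/1.01·[0.3667·0.0000 + 0.6333·18.0594] = 11.3244; exercise value = 6.0000 ≤ continuation, so V_u = 11.3244
Node d (S = 90): continuation = 1/1.01·[0.3667·18.0594 + 0.6333·45.0000] = 34.7740; exercise value = 36.0000 > continuation, so V_d = 36.0000 (exercise)
Node 0 (S = 100): continuation = 1/1.01·[0.3667·11.3244 + 0.6333·36.0000] = 26.6854; exercise value = 26.0000 ≤ continuation, so V_0 = 26.6854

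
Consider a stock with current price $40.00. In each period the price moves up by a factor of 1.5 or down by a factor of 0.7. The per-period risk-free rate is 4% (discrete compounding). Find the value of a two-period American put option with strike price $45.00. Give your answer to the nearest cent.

Risk-neutral probability p = (1 + 0.04 − 0.7)/(1.5 − 0.7) = 0.3400/0.8000 = 0.4250
Terminal stock prices: S_uu = 90, S_ud = 42, S_dd = 19.6
Terminal payoffs (K − S): max(-45, 0) = 0, max(3, 0) = 3, max(25.4, 0) = 25.4
Node u (S = 60): continuation = 1/1.04·[0.4250·0.0000 + 0.5750·3.0000] = 1.6587; exercise value = 0.0000 ≤ continuation, so V_u = 1.6587
Node d (S = 28): continuation = 1/1.04·[0.4250·3.0000 + 0.5750·25.4000] = 15.2692; exercise value = 17.0000 > continuation, so V_d = 17.0000 (exercise)
Node 0 (S = 40): continuation = 1/1.04·[0.4250·1.6587 + 0.5750·17.0000] = 10.0769; exercise value = 5.0000 ≤ continuation, so V_0 = 10.0769

$10.08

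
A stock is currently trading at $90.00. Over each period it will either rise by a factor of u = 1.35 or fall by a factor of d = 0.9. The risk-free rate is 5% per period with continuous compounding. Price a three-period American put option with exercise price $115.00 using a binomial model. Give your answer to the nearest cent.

Risk-neutral probability p = (e^0.05 − 0.9)/(1.35 − 0.9) = 0.1513/0.4500 = 0.3362
Terminal stock prices: S_uuu = 221.4, S_uud = 147.6, S_udd = 98.42, S_ddd = 65.61
Terminal payoffs (K − S): max(-106.4, 0) = 0, max(-32.62, 0) = 0, max(16.58, 0) = 16.58, max(49.39, 0) = 49.39
Node uu (S = 164): continuation = e^(−0.05)·[0.3362·0.0000 + 0.6638·0.0000] = 0.0000; exercise value = 0.0000 ≤ continuation, so V_uu = 0.0000
Node ud (S = 109.4): continuation = e^(−0.05)·[0.3362·0.0000 + 0.6638·16.5850] = 10.4729; exercise value = 5.6500 ≤ continuation, so V_ud = 10.4729
Node dd (S = 72.9): continuation = e^(−0.05)·[0.3362·16.5850 + 0.6638·49.3900] = 36.4914; exercise value = 42.1000 > continuation, so V_dd = 42.1000 (exercise)
Node u (S = 121.5): continuation = e^(−0.05)·[0.3362·0.0000 + 0.6638·10.4729] = 6.6133; exercise value = 0.0000 ≤ continuation, so V_u = 6.6133
Node d (S = 81): continuation = e^(−0.05)·[0.3362·10.4729 + 0.6638·42.1000] = 29.9336; exercise value = 34.0000 > continuation, so V_d = 34.0000 (exercise)
Node 0 (S = 90): continuation = e^(−0.05)·[0.3362·6.6133 + 0.6638·34.0000] = 23.5845; exercise value = 25.0000 > continuation, so V_0 = 25.0000 (exercise)

$25.00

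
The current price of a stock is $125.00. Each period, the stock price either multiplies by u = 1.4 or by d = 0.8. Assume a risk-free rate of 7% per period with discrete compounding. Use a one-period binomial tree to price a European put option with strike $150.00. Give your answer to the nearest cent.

Risk-neutral probability p = (1 + 0.07 − 0.8)/(1.4 − 0.8) = 0.2700/0.6000 = 0.4500
Terminal stock prices: S_u = 175, S_d = 100
Terminal payoffs (K − S): max(-25, 0) = 0, max(50, 0) = 50
Node 0 (S = 125): V_0 = 1/1.07·[0.4500·0.0000 + 0.5500·50.0000] = 25.7009

$25.70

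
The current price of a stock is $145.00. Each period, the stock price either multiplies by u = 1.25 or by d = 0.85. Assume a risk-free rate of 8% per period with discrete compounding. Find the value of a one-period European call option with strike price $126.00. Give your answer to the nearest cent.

Risk-neutral probability p = (1 + 0.08 − 0.85)/(1.25 − 0.85) = 0.2300/0.4000 = 0.5750
Terminal stock prices: S_u = 181.2, S_d = 123.2
Terminal payoffs (S − K): max(55.25, 0) = 55.25, max(-2.75, 0) = 0
Node 0 (S = 145): V_0 = 1/1.08·[0.5750·55.2500 + 0.4250·0.0000] = 29.4155

$29.42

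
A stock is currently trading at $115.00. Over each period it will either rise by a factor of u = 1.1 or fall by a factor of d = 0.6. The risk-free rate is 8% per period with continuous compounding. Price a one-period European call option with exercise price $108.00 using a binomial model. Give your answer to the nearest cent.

$16.51

Risk-neutral probability p = (e^0.08 − 0.6)/(1.1 − 0.6) = 0.4833/0.5000 = 0.9666
Terminal stock prices: S_u = 126.5, S_d = 69
Terminal payoffs (S − K): max(18.5, 0) = 18.5, max(-39, 0) = 0
Node 0 (S = 115): V_0 = e^(−0.08)·[0.9666·18.5000 + 0.0334·0.0000] = 16.5068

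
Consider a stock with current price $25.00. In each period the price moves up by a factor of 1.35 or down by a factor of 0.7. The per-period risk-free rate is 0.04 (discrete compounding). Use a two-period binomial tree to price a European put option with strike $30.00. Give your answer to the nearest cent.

Risk-neutral probability p = (1 + 0.04 − 0.7)/(1.35 − 0.7) = 0.3400/0.6500 = 0.5231
Terminal stock prices: S_uu = 45.56, S_ud = 23.62, S_dd = 12.25
Terminal payoffs (K − S): max(-15.56, 0) = 0, max(6.375, 0) = 6.375, max(17.75, 0) = 17.75
Node u (S = 33.75): V_u = 1/1.04·[0.5231·0.0000 + 0.4769·6.3750] = 2.9234
Node d (S = 17.5): V_d = 1/1.04·[0.5231·6.3750 + 0.4769·17.7500] = 11.3462
Node 0 (S = 25): V_0 = 1/1.04·[0.5231·2.9234 + 0.4769·11.3462] = 6.6735

$6.67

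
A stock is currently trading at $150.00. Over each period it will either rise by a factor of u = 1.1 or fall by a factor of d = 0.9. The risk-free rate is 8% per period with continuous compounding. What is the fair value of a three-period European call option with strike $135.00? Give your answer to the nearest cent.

$43.84

Risk-neutral probability p = (e^0.08 − 0.9)/(1.1 − 0.9) = 0.1833/0.2000 = 0.9164
Terminal stock prices: S_uuu = 199.7, S_uud = 163.4, S_udd = 133.7, S_ddd = 109.4
Terminal payoffs (S − K): max(64.65, 0) = 64.65, max(28.35, 0) = 28.35, max(-1.35, 0) = 0, max(-25.65, 0) = 0
Node uu (S = 181.5): V_uu = e^(−0.08)·[0.9164·64.6500 + 0.0836·28.3500] = 56.8793
Node ud (S = 148.5): V_ud = e^(−0.08)·[0.9164·28.3500 + 0.0836·0.0000] = 23.9834
Node dd (S = 121.5): V_dd = e^(−0.08)·[0.9164·0.0000 + 0.0836·0.0000] = 0.0000
Node u (S = 165): V_u = e^(−0.08)·[0.9164·56.8793 + 0.0836·23.9834] = 49.9686
Node d (S = 135): V_d = e^(−0.08)·[0.9164·23.9834 + 0.0836·0.0000] = 20.2894
Node 0 (S = 150): V_0 = e^(−0.08)·[0.9164·49.9686 + 0.0836·20.2894] = 43.8374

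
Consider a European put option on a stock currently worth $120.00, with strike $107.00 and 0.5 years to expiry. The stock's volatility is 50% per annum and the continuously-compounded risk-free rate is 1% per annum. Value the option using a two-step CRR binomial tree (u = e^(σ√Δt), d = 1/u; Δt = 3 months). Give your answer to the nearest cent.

CRR parameters: u = e^(σ√Δt) = e^(0.5·√0.25) = 1.2840, d = 1/u = 0.7788
Per-period rate: rΔt = 0.01·0.25 = 0.0025, so R = e^0.0025 = 1.0025
Risk-neutral probability p = (e^0.0025 − 0.7788)/(1.2840 − 0.7788) = 0.2237/0.5052 = 0.4428
Terminal stock prices: S_uu = 197.8, S_ud = 120, S_dd = 72.78
Terminal payoffs (K − S): max(-90.85, 0) = 0, max(-13, 0) = 0, max(34.22, 0) = 34.22
Node u (S = 154.1): V_u = e^(−0.0025)·[0.4428·0.0000 + 0.5572·0.0000] = 0.0000
Node d (S = 93.46): V_d = e^(−0.0025)·[0.4428·0.0000 + 0.5572·34.2163] = 19.0185
Node 0 (S = 120): V_0 = e^(−0.0025)·[0.4428·0.0000 + 0.5572·19.0185] = 10.5711

$10.57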